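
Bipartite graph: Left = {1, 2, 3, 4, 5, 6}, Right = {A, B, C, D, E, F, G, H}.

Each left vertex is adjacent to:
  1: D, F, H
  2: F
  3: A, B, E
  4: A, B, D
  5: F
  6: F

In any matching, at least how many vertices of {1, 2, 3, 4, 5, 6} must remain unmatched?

2

For example, pair 1–D, 2–F, 3–E, 4–B.
The set {2, 5, 6} has only 1 neighbour ({F}), so by Hall's theorem at most 4 of the 6 left vertices can be matched.
That matches 4 of the 6, leaving 2 unmatched; no matching can do better.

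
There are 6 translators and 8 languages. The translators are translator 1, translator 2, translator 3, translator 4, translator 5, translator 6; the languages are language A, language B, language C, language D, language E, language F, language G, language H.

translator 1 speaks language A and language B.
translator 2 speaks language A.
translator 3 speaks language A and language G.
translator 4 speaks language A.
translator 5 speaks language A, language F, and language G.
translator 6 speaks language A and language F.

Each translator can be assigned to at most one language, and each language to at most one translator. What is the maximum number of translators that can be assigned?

4

For example, pair translator 1→language B, translator 2→language A, translator 3→language G, translator 5→language F.
The set {translator 2, translator 3, translator 4, translator 5, translator 6} has only 3 neighbours ({language A, language F, language G}), so by Hall's theorem at most 4 of the 6 translators can be matched.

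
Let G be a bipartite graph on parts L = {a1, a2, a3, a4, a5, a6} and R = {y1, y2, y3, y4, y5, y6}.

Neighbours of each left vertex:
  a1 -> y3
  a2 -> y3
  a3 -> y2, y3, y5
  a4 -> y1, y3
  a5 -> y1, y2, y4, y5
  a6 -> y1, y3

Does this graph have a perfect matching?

No

The set {a1, a2, a4, a6} has only 2 neighbours ({y1, y3}), so by Hall's theorem at most 4 of the 6 left vertices can be matched.
Hence no matching covers every left vertex.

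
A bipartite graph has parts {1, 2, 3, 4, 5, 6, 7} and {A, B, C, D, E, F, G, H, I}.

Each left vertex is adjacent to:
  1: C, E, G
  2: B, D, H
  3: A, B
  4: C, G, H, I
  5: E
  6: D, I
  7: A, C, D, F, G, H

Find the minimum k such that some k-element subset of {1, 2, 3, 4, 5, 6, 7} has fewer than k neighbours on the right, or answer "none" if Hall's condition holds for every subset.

A matching saturating every left vertex exists, for instance 1→C, 2→B, 3→A, 4→H, 5→E, 6→D, 7→G.
By Hall's marriage theorem, this means |N(S)| ≥ |S| for every subset S, so no violating subset exists.

none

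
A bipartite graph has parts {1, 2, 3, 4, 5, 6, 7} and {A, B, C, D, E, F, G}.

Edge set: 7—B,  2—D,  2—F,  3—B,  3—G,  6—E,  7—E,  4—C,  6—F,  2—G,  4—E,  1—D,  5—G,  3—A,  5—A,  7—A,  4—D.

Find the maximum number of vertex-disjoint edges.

7

For example, pair 1-D, 2-F, 3-G, 4-C, 5-A, 6-E, 7-B.
All 7 left vertices are matched, so no larger matching exists.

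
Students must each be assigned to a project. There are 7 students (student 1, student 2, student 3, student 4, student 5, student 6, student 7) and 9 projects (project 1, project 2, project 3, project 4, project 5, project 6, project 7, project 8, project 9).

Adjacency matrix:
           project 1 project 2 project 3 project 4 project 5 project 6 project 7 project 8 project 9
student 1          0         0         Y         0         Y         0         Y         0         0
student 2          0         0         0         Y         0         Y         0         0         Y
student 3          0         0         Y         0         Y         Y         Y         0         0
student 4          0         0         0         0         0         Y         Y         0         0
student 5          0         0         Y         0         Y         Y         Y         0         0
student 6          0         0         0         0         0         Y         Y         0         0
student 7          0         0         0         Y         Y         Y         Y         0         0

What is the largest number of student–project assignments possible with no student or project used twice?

A valid assignment of size 6: student 1→project 7, student 2→project 9, student 3→project 5, student 4→project 6, student 5→project 3, student 7→project 4.
The set {student 1, student 3, student 4, student 5, student 6} has only 4 neighbours ({project 3, project 5, project 6, project 7}), so by Hall's theorem at most 6 of the 7 students can be matched.

6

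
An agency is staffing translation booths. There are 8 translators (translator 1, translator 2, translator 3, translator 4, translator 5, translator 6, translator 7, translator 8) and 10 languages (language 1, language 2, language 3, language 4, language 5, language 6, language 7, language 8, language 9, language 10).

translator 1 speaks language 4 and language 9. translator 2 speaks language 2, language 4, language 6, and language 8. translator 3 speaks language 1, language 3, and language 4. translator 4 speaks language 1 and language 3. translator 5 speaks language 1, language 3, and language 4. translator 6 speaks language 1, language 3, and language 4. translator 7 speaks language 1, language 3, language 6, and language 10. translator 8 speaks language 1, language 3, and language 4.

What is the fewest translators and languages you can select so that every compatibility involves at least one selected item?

6

The 6 edges translator 1–language 9, translator 2–language 8, translator 3–language 1, translator 4–language 3, translator 5–language 4, translator 7–language 10 form a matching, so any vertex cover needs at least 6 vertices (one per matched edge).
Conversely {translator 1, translator 2, translator 7, language 1, language 3, language 4} meets every edge and has exactly 6 vertices, so 6 is optimal.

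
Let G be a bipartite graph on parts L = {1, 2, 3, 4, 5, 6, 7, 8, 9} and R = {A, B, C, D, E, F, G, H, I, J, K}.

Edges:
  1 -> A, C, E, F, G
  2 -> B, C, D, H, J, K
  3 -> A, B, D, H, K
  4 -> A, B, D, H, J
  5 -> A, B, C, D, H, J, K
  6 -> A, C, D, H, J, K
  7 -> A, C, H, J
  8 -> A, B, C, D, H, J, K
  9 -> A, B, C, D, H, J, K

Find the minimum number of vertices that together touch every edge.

8

A maximum matching has 8 edges (e.g. 1–G, 2–H, 3–D, 4–B, 5–K, 6–A, 7–C, 8–J).
By König's theorem the minimum vertex cover has the same size. One such cover is {1, A, B, C, D, H, J, K}.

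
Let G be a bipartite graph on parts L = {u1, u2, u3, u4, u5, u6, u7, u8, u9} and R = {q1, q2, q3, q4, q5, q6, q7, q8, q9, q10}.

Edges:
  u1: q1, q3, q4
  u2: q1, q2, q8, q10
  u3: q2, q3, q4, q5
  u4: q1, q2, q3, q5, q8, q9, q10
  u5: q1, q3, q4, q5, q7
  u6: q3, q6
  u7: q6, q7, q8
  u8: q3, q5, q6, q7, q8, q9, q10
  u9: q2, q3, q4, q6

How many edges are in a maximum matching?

9

A valid assignment of size 9: u1–q4, u2–q8, u3–q2, u4–q9, u5–q1, u6–q3, u7–q7, u8–q10, u9–q6.
This saturates every left vertex, so 9 is the maximum.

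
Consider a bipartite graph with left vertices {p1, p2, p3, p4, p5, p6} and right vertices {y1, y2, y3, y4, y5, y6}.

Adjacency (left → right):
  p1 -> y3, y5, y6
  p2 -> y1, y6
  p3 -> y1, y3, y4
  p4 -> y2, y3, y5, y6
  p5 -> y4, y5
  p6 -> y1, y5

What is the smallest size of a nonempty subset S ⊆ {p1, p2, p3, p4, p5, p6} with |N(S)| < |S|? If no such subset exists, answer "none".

none

A matching saturating every left vertex exists, for instance p1→y5, p2→y6, p3→y3, p4→y2, p5→y4, p6→y1.
By Hall's marriage theorem, this means |N(S)| ≥ |S| for every subset S, so no violating subset exists.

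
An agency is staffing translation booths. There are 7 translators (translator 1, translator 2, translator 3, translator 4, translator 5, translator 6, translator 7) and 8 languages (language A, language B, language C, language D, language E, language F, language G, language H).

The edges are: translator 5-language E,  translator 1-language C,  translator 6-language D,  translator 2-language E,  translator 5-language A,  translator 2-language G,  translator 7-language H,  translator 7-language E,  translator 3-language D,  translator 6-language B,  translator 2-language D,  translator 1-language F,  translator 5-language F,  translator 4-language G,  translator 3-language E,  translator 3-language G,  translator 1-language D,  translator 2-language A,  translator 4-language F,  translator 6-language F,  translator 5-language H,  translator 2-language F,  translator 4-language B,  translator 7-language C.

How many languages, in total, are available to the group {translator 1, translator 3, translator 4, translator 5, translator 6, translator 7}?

8

The union of neighbours of {translator 1, translator 3, translator 4, translator 5, translator 6, translator 7} is {language A, language B, language C, language D, language E, language F, language G, language H}, which has 8 elements.
Since |N(S)| = 8 ≥ |S| = 6, Hall's condition holds for this subset.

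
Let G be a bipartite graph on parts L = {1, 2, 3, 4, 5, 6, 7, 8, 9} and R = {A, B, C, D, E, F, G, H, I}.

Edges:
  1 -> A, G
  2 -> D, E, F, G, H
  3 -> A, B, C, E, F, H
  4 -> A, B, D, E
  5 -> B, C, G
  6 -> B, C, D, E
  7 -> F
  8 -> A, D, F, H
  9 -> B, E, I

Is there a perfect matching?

Yes

For example, pair 1–A, 2–G, 3–H, 4–E, 5–C, 6–B, 7–F, 8–D, 9–I.
Every left vertex is matched, so this is a perfect matching.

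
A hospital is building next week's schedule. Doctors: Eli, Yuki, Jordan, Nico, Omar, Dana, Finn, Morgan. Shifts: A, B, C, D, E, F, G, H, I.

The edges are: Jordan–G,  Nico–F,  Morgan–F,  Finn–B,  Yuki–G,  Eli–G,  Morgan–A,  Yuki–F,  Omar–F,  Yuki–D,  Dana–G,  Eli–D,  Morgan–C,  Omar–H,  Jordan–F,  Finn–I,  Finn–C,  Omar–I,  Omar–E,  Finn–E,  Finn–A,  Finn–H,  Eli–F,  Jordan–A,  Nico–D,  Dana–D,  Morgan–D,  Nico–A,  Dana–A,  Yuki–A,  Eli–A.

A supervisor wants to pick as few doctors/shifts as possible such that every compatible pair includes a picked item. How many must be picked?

A maximum matching has 7 edges (e.g. Eli–A, Yuki–D, Jordan–G, Nico–F, Omar–H, Finn–E, Morgan–C).
By König's theorem the minimum vertex cover has the same size. One such cover is {Omar, Finn, Morgan, A, D, F, G}.

7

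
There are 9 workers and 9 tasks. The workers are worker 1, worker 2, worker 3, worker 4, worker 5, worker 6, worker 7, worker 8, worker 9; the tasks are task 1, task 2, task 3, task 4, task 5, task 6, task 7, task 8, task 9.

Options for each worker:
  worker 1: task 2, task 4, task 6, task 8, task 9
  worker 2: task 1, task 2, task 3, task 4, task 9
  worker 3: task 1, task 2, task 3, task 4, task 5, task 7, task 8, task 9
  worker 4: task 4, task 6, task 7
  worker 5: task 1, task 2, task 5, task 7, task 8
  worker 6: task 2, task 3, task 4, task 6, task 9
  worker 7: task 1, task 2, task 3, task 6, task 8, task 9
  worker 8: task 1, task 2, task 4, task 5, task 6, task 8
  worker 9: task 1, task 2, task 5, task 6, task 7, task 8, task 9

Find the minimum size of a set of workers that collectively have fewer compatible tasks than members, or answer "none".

A matching saturating every worker exists, for instance worker 1→task 9, worker 2→task 1, worker 3→task 5, worker 4→task 7, worker 5→task 2, worker 6→task 3, worker 7→task 6, worker 8→task 4, worker 9→task 8.
By Hall's marriage theorem, this means |N(S)| ≥ |S| for every subset S, so no violating subset exists.

none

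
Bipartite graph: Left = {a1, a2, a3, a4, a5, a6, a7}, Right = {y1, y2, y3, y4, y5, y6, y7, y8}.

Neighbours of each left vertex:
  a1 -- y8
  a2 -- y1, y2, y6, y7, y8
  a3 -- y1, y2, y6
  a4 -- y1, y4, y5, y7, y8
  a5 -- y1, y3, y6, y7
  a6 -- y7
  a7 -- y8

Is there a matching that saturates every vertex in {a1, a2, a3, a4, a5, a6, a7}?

The set {a1, a7} has only 1 neighbour ({y8}), so by Hall's theorem at most 6 of the 7 left vertices can be matched.
Hence no matching covers every left vertex.

No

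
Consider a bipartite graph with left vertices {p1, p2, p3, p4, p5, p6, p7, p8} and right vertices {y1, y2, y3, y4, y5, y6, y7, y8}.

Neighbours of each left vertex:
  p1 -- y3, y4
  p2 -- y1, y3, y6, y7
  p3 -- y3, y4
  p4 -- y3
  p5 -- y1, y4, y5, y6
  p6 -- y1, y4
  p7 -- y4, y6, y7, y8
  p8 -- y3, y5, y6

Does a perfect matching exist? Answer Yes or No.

The set {p1, p3, p4} has only 2 neighbours ({y3, y4}), so by Hall's theorem at most 7 of the 8 left vertices can be matched.
Hence no matching covers every left vertex.

No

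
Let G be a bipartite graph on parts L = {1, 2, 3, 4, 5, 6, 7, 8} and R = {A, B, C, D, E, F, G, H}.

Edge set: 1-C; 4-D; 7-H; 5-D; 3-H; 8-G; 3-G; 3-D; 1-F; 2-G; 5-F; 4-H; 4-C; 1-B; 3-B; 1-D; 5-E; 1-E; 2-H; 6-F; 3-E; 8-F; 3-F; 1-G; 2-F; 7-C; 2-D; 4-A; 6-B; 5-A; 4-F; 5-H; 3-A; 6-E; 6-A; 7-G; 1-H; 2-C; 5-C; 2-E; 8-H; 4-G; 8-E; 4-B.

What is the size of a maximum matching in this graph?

8

For example, pair 1-B, 2-D, 3-A, 4-G, 5-E, 6-F, 7-C, 8-H.
All 8 left vertices are matched, so no larger matching exists.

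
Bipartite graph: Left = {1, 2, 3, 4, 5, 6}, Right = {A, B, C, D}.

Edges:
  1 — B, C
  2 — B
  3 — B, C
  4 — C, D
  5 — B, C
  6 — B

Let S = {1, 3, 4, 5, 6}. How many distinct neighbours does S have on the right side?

3

The union of neighbours of {1, 3, 4, 5, 6} is {B, C, D}, which has 3 elements.
Since |N(S)| = 3 < |S| = 5, Hall's condition fails for this subset.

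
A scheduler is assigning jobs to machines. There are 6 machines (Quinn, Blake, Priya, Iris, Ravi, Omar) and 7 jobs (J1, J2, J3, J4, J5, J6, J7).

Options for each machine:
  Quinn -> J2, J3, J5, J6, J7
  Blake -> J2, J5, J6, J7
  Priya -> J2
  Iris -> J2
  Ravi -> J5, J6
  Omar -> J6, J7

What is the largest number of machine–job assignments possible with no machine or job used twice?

5

One maximum matching: Quinn→J3, Blake→J7, Priya→J2, Ravi→J5, Omar→J6.
The set {Priya, Iris} has only 1 neighbour ({J2}), so by Hall's theorem at most 5 of the 6 machines can be matched.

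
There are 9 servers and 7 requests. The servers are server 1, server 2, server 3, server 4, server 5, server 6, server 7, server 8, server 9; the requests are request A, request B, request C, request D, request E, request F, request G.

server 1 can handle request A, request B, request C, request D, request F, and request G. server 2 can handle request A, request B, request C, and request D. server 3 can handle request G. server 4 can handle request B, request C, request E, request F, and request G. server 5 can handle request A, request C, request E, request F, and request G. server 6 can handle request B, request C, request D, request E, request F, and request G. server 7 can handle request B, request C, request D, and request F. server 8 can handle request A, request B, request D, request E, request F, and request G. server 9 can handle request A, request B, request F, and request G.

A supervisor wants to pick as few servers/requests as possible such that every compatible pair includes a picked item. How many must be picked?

7

The 7 edges server 1–request B, server 2–request C, server 3–request G, server 4–request E, server 5–request A, server 6–request F, server 7–request D form a matching, so any vertex cover needs at least 7 vertices (one per matched edge).
Conversely {request A, request B, request C, request D, request E, request F, request G} meets every edge and has exactly 7 vertices, so 7 is optimal.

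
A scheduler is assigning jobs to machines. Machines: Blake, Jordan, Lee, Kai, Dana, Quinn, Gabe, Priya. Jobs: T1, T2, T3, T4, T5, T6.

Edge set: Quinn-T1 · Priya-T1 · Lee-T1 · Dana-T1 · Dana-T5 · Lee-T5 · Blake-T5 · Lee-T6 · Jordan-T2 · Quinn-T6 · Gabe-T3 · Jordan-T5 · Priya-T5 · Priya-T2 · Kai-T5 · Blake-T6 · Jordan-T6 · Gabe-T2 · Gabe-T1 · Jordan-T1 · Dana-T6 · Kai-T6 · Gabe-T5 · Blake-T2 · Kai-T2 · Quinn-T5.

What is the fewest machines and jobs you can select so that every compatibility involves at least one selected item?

A maximum matching has 5 edges (e.g. Blake–T2, Jordan–T1, Lee–T6, Kai–T5, Gabe–T3).
By König's theorem the minimum vertex cover has the same size. One such cover is {Gabe, T1, T2, T5, T6}.

5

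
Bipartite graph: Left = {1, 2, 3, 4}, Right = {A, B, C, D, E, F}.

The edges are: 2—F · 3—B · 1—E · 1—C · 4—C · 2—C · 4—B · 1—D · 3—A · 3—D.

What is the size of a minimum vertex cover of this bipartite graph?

4

A maximum matching has 4 edges (e.g. 1–E, 2–F, 3–D, 4–B).
By König's theorem the minimum vertex cover has the same size. One such cover is {1, 2, 3, 4}.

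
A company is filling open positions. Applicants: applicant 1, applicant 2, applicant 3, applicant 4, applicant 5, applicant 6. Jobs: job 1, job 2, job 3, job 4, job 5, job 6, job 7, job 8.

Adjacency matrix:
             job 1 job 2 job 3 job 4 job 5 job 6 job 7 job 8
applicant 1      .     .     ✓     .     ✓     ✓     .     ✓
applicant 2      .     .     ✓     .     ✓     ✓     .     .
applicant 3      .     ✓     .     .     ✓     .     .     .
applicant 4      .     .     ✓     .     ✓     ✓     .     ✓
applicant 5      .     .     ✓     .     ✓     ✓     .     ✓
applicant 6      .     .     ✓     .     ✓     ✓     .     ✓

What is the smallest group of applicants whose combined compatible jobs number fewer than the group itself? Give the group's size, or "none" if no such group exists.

Take S = {applicant 1, applicant 2, applicant 4, applicant 5, applicant 6}. Its neighbourhood is {job 3, job 5, job 6, job 8}, so |N(S)| = 4 < |S| = 5.
Every subset of size less than 5 has at least as many neighbours as members, so 5 is the minimum.

5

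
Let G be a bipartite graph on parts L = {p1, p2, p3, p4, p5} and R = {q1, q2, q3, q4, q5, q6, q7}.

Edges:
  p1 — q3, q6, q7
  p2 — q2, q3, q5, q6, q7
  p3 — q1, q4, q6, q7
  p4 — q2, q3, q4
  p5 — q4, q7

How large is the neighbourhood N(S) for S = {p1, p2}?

5

The union of neighbours of {p1, p2} is {q2, q3, q5, q6, q7}, which has 5 elements.
Since |N(S)| = 5 ≥ |S| = 2, Hall's condition holds for this subset.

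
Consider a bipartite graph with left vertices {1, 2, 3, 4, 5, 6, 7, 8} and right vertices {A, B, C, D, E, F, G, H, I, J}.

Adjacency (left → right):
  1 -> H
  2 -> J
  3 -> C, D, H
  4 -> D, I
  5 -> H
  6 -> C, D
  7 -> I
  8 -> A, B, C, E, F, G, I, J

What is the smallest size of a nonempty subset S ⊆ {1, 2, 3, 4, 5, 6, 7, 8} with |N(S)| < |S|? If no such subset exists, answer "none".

Take S = {1, 5}. Its neighbourhood is {H}, so |N(S)| = 1 < |S| = 2.
No single vertex violates Hall's condition since each has at least one neighbour, so 2 is the minimum.

2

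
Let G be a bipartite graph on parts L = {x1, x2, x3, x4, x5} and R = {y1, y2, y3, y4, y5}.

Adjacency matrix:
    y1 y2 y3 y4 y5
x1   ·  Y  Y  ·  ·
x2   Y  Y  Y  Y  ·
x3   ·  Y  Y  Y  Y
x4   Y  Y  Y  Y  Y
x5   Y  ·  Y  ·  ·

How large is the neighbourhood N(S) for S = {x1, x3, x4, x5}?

5

The union of neighbours of {x1, x3, x4, x5} is {y1, y2, y3, y4, y5}, which has 5 elements.
Since |N(S)| = 5 ≥ |S| = 4, Hall's condition holds for this subset.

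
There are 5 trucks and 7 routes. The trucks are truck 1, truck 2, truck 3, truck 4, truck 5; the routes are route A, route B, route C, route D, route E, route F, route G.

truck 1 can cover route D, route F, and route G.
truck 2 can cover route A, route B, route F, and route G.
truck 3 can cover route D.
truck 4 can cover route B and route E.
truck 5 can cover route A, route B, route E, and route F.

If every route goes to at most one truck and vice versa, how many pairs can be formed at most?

5

For example, pair truck 1→route G, truck 2→route F, truck 3→route D, truck 4→route B, truck 5→route E.
All 5 trucks are matched, so no larger matching exists.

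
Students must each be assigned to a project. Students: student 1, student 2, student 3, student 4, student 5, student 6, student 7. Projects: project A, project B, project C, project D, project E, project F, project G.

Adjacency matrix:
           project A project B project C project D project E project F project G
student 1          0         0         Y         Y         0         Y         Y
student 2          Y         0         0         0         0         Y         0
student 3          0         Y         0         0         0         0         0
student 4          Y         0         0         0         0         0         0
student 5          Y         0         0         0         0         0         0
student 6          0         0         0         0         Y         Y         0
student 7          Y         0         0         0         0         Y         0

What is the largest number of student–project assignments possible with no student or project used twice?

One maximum matching: student 1–project G, student 2–project F, student 3–project B, student 4–project A, student 6–project E.
The set {student 2, student 4, student 5, student 7} has only 2 neighbours ({project A, project F}), so by Hall's theorem at most 5 of the 7 students can be matched.

5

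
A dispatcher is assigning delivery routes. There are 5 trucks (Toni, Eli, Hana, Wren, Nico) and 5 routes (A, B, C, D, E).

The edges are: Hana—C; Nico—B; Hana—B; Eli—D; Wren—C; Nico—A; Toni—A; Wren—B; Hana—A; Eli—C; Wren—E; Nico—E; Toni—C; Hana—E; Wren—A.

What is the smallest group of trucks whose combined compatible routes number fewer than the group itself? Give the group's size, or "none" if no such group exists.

A matching saturating every truck exists, for instance Toni→A, Eli→D, Hana→C, Wren→E, Nico→B.
By Hall's marriage theorem, this means |N(S)| ≥ |S| for every subset S, so no violating subset exists.

none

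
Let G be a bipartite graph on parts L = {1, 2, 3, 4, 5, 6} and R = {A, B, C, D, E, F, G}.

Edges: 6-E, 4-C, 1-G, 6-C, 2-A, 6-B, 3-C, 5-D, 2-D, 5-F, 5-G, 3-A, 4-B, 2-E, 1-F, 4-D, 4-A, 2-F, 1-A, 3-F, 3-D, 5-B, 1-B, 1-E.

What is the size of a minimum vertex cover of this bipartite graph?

6

A maximum matching has 6 edges (e.g. 1–G, 2–E, 3–C, 4–D, 5–F, 6–B).
By König's theorem the minimum vertex cover has the same size. One such cover is {1, 2, 3, 4, 5, 6}.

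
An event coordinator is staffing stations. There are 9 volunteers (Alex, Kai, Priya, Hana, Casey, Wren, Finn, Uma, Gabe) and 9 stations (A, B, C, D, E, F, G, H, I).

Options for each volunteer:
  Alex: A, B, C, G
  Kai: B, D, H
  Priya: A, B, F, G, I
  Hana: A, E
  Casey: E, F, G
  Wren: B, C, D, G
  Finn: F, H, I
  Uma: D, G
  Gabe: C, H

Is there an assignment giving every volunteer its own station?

For example, pair Alex–B, Kai–H, Priya–I, Hana–A, Casey–E, Wren–G, Finn–F, Uma–D, Gabe–C.
Every volunteer is matched, so this is a perfect matching.

Yes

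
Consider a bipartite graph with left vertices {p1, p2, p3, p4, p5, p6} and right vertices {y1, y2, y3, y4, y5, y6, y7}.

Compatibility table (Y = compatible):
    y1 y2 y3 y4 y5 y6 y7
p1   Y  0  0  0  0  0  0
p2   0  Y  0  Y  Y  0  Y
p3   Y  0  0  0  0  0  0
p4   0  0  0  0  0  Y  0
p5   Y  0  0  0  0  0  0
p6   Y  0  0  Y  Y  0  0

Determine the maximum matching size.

4

For example, pair p1→y1, p2→y7, p4→y6, p6→y4.
The set {p1, p3, p5} has only 1 neighbour ({y1}), so by Hall's theorem at most 4 of the 6 left vertices can be matched.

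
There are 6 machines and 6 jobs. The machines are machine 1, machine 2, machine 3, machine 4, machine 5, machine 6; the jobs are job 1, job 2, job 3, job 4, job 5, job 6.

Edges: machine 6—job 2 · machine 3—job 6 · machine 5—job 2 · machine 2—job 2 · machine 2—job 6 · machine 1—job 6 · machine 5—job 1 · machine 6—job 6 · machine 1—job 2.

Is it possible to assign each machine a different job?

No

The set {machine 1, machine 2, machine 3, machine 4, machine 6} has only 2 neighbours ({job 2, job 6}), so by Hall's theorem at most 3 of the 6 machines can be matched.
Hence no matching covers every machine.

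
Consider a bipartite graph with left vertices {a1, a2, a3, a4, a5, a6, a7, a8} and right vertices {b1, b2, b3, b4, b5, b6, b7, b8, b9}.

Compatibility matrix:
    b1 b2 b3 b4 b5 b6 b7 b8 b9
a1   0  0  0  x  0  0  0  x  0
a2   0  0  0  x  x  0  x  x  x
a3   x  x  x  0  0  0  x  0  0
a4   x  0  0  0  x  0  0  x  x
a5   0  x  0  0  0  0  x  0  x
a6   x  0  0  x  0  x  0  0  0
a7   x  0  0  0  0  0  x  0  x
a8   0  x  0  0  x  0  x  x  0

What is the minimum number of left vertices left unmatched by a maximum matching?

A valid assignment of size 8: a1-b4, a2-b7, a3-b3, a4-b8, a5-b2, a6-b6, a7-b9, a8-b5.
This saturates every left vertex, so 8 is the maximum.
That matches 8 of the 8, leaving 0 unmatched; no matching can do better.

0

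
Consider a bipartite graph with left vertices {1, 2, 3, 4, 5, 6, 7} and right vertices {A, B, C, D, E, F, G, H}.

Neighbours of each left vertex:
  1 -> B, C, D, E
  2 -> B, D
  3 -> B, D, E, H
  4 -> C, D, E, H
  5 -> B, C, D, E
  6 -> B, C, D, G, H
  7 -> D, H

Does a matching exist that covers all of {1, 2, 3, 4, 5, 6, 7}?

The set {1, 2, 3, 4, 5, 7} has only 5 neighbours ({B, C, D, E, H}), so by Hall's theorem at most 6 of the 7 left vertices can be matched.
Hence no matching covers every left vertex.

No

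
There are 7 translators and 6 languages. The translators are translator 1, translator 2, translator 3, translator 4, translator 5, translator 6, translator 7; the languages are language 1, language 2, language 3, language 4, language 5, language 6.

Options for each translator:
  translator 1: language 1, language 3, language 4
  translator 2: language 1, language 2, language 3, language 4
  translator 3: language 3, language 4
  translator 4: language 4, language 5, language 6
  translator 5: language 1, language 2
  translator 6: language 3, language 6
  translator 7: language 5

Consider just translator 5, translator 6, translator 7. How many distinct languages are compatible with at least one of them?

5

The union of neighbours of {translator 5, translator 6, translator 7} is {language 1, language 2, language 3, language 5, language 6}, which has 5 elements.
Since |N(S)| = 5 ≥ |S| = 3, Hall's condition holds for this subset.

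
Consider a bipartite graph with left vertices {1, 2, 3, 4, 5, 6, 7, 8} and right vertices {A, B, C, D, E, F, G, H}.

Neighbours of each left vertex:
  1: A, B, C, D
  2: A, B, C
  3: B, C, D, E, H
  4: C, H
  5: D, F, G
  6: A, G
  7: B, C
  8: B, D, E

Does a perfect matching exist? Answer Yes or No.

Yes

One maximum matching: 1-D, 2-A, 3-E, 4-H, 5-F, 6-G, 7-C, 8-B.
Every left vertex is matched, so this is a perfect matching.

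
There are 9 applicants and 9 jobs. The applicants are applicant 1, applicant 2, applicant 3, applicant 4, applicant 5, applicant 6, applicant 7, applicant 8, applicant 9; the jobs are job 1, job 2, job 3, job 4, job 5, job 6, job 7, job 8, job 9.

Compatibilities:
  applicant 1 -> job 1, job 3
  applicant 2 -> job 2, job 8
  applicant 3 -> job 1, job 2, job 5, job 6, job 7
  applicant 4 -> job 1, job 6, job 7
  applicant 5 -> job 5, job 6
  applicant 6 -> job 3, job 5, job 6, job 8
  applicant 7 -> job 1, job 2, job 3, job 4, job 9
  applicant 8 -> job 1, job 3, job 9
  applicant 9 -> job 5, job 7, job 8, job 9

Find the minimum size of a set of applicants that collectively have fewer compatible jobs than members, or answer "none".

none

A matching saturating every applicant exists, for instance applicant 1→job 3, applicant 2→job 8, applicant 3→job 2, applicant 4→job 7, applicant 5→job 5, applicant 6→job 6, applicant 7→job 4, applicant 8→job 1, applicant 9→job 9.
By Hall's marriage theorem, this means |N(S)| ≥ |S| for every subset S, so no violating subset exists.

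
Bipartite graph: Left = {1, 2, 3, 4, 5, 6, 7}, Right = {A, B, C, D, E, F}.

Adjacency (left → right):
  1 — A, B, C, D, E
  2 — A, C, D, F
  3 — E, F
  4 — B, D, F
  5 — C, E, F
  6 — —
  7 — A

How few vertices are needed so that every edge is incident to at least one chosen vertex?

6

A maximum matching has 6 edges (e.g. 1–E, 2–D, 3–F, 4–B, 5–C, 7–A).
By König's theorem the minimum vertex cover has the same size. One such cover is {1, 2, 3, 4, 5, 7}.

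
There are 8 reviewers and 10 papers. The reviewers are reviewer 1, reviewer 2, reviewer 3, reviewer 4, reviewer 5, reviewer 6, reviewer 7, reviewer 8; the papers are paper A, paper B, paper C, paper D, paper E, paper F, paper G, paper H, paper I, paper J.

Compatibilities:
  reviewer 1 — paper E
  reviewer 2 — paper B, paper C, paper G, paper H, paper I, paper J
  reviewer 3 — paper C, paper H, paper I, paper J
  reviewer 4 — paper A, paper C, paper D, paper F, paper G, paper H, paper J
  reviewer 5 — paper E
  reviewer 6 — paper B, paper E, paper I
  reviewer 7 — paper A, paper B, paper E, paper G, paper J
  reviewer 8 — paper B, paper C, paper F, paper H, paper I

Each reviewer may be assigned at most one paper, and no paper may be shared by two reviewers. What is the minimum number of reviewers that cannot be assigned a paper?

1

For example, pair reviewer 1–paper E, reviewer 2–paper C, reviewer 3–paper H, reviewer 4–paper J, reviewer 6–paper B, reviewer 7–paper G, reviewer 8–paper I.
The set {reviewer 1, reviewer 5} has only 1 neighbour ({paper E}), so by Hall's theorem at most 7 of the 8 reviewers can be matched.
That matches 7 of the 8, leaving 1 unmatched; no matching can do better.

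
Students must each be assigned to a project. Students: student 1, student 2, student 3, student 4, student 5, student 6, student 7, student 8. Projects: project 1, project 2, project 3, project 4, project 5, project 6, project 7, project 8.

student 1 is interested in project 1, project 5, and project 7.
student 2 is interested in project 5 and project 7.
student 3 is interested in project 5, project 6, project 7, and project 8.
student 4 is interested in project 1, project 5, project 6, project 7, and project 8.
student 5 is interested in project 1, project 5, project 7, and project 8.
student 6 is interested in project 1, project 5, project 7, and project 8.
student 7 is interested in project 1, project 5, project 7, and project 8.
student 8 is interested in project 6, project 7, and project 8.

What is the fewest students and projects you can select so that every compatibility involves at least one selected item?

A maximum matching has 5 edges (e.g. student 1–project 1, student 2–project 5, student 3–project 7, student 4–project 6, student 5–project 8).
By König's theorem the minimum vertex cover has the same size. One such cover is {project 1, project 5, project 6, project 7, project 8}.

5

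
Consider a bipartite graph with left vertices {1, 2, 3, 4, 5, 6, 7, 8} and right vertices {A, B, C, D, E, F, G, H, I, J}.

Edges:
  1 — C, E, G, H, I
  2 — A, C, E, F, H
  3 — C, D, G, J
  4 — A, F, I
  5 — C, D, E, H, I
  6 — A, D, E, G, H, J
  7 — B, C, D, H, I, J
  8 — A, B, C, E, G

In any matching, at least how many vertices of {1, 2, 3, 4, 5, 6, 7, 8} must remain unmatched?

0

One maximum matching: 1→I, 2→A, 3→C, 4→F, 5→E, 6→J, 7→H, 8→G.
This saturates every left vertex, so 8 is the maximum.
That matches 8 of the 8, leaving 0 unmatched; no matching can do better.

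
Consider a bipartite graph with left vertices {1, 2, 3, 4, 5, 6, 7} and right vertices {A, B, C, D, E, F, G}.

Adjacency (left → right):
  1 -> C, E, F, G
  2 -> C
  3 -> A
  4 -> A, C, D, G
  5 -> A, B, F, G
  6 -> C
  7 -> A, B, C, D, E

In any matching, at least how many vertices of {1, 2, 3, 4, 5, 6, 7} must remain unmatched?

1

A valid assignment of size 6: 1-G, 2-C, 3-A, 4-D, 5-B, 7-E.
The set {2, 6} has only 1 neighbour ({C}), so by Hall's theorem at most 6 of the 7 left vertices can be matched.
That matches 6 of the 7, leaving 1 unmatched; no matching can do better.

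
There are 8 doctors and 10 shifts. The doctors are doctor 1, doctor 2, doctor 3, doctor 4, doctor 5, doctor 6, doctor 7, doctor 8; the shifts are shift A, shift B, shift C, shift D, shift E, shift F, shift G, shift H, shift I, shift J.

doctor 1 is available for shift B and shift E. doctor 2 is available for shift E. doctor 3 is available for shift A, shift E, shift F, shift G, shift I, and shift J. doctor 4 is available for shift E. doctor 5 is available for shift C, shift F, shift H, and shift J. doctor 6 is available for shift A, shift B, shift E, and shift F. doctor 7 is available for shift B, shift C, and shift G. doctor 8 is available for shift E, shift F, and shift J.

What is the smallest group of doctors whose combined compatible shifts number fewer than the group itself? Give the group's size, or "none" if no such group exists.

Take S = {doctor 2, doctor 4}. Its neighbourhood is {shift E}, so |N(S)| = 1 < |S| = 2.
No single vertex violates Hall's condition since each has at least one neighbour, so 2 is the minimum.

2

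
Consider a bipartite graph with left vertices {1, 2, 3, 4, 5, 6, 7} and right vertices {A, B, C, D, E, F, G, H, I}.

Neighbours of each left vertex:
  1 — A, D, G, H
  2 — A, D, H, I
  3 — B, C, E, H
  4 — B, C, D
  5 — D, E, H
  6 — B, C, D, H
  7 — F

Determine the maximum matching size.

For example, pair 1→G, 2→A, 3→E, 4→C, 5→D, 6→B, 7→F.
This saturates every left vertex, so 7 is the maximum.

7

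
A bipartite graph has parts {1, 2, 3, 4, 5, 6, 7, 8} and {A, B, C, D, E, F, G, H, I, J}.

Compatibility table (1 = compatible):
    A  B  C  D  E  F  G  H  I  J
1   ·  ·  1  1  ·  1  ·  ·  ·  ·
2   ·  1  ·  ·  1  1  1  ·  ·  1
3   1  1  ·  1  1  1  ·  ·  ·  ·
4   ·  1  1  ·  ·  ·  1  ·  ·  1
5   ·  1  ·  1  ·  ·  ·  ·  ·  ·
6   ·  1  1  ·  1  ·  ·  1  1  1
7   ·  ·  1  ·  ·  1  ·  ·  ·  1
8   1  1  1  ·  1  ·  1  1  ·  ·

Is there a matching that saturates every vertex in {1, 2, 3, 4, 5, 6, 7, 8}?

For example, pair 1–F, 2–J, 3–A, 4–B, 5–D, 6–E, 7–C, 8–G.
Every left vertex is matched, so this matching saturates all of them.

Yes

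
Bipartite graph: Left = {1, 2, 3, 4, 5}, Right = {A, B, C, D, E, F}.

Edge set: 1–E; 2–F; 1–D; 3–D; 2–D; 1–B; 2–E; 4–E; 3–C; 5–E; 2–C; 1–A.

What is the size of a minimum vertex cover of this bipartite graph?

4

{1, 2, 3, E} is a vertex cover of size 4: every edge has an endpoint in this set.
No smaller cover exists because 1–B, 2–C, 3–D, 4–E is a matching of size 4, and a cover must include an endpoint of each of these disjoint edges (König's theorem).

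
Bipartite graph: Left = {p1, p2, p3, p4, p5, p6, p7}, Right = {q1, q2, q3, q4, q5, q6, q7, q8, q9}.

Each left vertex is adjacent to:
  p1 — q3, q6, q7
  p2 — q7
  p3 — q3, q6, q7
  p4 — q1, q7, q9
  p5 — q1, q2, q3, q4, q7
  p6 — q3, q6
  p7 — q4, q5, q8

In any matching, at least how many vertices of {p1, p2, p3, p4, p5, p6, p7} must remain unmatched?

1

One maximum matching: p1→q3, p2→q7, p3→q6, p4→q9, p5→q4, p7→q8.
The set {p1, p2, p3, p6} has only 3 neighbours ({q3, q6, q7}), so by Hall's theorem at most 6 of the 7 left vertices can be matched.
That matches 6 of the 7, leaving 1 unmatched; no matching can do better.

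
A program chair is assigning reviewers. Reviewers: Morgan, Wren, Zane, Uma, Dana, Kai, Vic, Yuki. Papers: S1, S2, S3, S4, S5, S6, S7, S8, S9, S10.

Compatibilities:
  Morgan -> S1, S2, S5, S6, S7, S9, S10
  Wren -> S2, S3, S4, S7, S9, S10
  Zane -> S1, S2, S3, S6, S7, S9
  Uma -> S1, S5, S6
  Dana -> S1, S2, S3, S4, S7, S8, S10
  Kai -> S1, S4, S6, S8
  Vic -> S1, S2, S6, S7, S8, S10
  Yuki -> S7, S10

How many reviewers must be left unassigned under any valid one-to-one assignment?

0

One maximum matching: Morgan–S6, Wren–S4, Zane–S3, Uma–S5, Dana–S7, Kai–S1, Vic–S2, Yuki–S10.
All 8 reviewers are matched, so no larger matching exists.
That matches 8 of the 8, leaving 0 unmatched; no matching can do better.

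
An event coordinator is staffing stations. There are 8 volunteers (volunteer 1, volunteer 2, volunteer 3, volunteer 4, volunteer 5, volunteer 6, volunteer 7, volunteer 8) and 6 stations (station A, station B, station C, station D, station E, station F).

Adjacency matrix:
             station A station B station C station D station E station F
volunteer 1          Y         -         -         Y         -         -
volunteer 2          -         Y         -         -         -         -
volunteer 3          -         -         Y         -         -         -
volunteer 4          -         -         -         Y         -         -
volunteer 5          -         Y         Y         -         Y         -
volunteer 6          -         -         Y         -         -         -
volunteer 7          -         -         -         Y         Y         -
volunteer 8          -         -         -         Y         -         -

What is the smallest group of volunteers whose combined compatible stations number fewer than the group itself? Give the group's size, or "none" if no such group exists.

2

Take S = {volunteer 3, volunteer 6}. Its neighbourhood is {station C}, so |N(S)| = 1 < |S| = 2.
No single vertex violates Hall's condition since each has at least one neighbour, so 2 is the minimum.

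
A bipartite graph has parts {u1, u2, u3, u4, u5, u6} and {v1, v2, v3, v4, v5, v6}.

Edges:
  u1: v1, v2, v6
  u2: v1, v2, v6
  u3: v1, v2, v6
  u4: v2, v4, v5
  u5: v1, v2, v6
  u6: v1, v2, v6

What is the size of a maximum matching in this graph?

For example, pair u1→v6, u2→v1, u3→v2, u4→v4.
The set {u1, u2, u3, u5, u6} has only 3 neighbours ({v1, v2, v6}), so by Hall's theorem at most 4 of the 6 left vertices can be matched.

4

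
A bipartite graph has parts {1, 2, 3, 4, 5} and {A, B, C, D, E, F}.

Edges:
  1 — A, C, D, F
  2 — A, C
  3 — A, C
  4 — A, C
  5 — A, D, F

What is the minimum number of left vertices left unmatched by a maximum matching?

1

One maximum matching: 1–D, 2–A, 3–C, 5–F.
The set {2, 3, 4} has only 2 neighbours ({A, C}), so by Hall's theorem at most 4 of the 5 left vertices can be matched.
That matches 4 of the 5, leaving 1 unmatched; no matching can do better.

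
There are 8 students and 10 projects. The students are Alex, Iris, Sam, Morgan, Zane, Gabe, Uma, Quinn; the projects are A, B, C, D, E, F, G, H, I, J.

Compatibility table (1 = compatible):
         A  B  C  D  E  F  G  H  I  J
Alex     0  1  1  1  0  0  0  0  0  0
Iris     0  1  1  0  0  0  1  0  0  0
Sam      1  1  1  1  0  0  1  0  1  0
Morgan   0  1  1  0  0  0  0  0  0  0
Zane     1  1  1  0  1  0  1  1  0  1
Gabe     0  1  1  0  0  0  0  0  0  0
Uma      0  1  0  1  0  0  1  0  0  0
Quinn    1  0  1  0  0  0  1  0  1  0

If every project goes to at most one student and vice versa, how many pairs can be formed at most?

7

A valid assignment of size 7: Alex–D, Iris–G, Sam–A, Morgan–C, Zane–J, Gabe–B, Quinn–I.
The set {Alex, Iris, Morgan, Gabe, Uma} has only 4 neighbours ({B, C, D, G}), so by Hall's theorem at most 7 of the 8 students can be matched.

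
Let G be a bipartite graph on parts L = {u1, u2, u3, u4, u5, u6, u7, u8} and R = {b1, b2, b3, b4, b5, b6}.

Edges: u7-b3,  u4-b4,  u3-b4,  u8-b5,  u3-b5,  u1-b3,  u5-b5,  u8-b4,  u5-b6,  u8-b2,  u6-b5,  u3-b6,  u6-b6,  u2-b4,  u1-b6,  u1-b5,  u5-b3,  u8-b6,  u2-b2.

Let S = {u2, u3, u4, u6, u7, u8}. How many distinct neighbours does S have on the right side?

5

The union of neighbours of {u2, u3, u4, u6, u7, u8} is {b2, b3, b4, b5, b6}, which has 5 elements.
Since |N(S)| = 5 < |S| = 6, Hall's condition fails for this subset.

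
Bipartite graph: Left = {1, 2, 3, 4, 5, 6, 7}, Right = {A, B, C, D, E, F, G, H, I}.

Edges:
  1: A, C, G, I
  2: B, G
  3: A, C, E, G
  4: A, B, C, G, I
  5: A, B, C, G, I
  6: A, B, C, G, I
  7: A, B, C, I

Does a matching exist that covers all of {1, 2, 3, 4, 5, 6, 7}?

No

The set {1, 2, 4, 5, 6, 7} has only 5 neighbours ({A, B, C, G, I}), so by Hall's theorem at most 6 of the 7 left vertices can be matched.
Hence no matching covers every left vertex.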